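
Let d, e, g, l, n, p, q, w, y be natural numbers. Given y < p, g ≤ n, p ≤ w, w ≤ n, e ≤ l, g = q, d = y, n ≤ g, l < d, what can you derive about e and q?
e < q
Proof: d = y and l < d, hence l < y. From e ≤ l, e < y. From y < p and p ≤ w, y < w. From e < y, e < w. n ≤ g and g ≤ n, thus n = g. Since g = q, n = q. Since w ≤ n, w ≤ q. e < w, so e < q.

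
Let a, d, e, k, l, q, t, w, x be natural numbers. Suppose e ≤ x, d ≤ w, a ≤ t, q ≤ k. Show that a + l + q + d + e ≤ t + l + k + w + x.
Because a ≤ t, a + l ≤ t + l. q ≤ k and d ≤ w, hence q + d ≤ k + w. Since e ≤ x, q + d + e ≤ k + w + x. a + l ≤ t + l, so a + l + q + d + e ≤ t + l + k + w + x.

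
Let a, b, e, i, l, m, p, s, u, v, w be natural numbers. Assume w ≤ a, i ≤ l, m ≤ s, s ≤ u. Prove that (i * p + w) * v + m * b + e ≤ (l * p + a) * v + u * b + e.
Because i ≤ l, i * p ≤ l * p. Because w ≤ a, i * p + w ≤ l * p + a. Then (i * p + w) * v ≤ (l * p + a) * v. m ≤ s and s ≤ u, therefore m ≤ u. Then m * b ≤ u * b. Then m * b + e ≤ u * b + e. (i * p + w) * v ≤ (l * p + a) * v, so (i * p + w) * v + m * b + e ≤ (l * p + a) * v + u * b + e.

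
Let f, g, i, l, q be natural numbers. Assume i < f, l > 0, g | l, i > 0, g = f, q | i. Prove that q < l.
q | i and i > 0, thus q ≤ i. Since i < f, q < f. g = f and g | l, therefore f | l. Since l > 0, f ≤ l. Since q < f, q < l.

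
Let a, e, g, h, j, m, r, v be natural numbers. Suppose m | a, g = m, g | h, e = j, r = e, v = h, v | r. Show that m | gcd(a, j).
g = m and g | h, hence m | h. v = h and v | r, thus h | r. Since r = e, h | e. Since e = j, h | j. Since m | h, m | j. m | a, so m | gcd(a, j).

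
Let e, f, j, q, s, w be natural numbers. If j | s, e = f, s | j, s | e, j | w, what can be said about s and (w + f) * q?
s | (w + f) * q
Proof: j | s and s | j, thus j = s. From j | w, s | w. e = f and s | e, therefore s | f. s | w, so s | w + f. Then s | (w + f) * q.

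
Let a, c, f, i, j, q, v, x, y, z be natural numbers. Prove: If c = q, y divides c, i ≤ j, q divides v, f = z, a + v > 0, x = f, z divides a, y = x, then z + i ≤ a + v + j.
x = f and f = z, thus x = z. Since y = x and y divides c, x divides c. c = q, so x divides q. x = z, so z divides q. q divides v, so z divides v. z divides a, so z divides a + v. From a + v > 0, z ≤ a + v. Since i ≤ j, z + i ≤ a + v + j.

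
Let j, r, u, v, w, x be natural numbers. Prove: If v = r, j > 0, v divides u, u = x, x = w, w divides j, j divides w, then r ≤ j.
w divides j and j divides w, hence w = j. Since x = w, x = j. From u = x and v divides u, v divides x. Since x = j, v divides j. Since v = r, r divides j. j > 0, so r ≤ j.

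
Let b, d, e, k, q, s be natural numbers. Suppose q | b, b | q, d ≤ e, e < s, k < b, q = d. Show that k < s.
Since b | q and q | b, b = q. Since q = d, b = d. k < b, so k < d. Because d ≤ e and e < s, d < s. k < d, so k < s.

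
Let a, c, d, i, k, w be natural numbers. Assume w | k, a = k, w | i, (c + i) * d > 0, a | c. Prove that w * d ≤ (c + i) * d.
Since a = k and a | c, k | c. w | k, so w | c. w | i, so w | c + i. Then w * d | (c + i) * d. Because (c + i) * d > 0, w * d ≤ (c + i) * d.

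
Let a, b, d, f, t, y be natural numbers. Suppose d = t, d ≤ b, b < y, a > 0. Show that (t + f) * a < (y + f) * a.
d = t and d ≤ b, so t ≤ b. b < y, so t < y. Then t + f < y + f. Because a > 0, (t + f) * a < (y + f) * a.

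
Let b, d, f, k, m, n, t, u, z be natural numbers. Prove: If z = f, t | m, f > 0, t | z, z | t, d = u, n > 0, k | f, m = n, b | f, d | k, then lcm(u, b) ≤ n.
Since d = u and d | k, u | k. Since k | f, u | f. Since b | f, lcm(u, b) | f. Because f > 0, lcm(u, b) ≤ f. Because t | z and z | t, t = z. Since t | m, z | m. Since m = n, z | n. Since z = f, f | n. n > 0, so f ≤ n. Since lcm(u, b) ≤ f, lcm(u, b) ≤ n.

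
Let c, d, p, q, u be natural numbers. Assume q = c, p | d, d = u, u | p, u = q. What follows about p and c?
p = c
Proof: d = u and p | d, so p | u. Since u | p, p = u. Because u = q, p = q. q = c, so p = c.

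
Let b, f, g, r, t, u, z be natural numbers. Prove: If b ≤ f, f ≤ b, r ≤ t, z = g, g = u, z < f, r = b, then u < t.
f ≤ b and b ≤ f, hence f = b. z = g and g = u, thus z = u. z < f, so u < f. Since f = b, u < b. r = b and r ≤ t, thus b ≤ t. Since u < b, u < t.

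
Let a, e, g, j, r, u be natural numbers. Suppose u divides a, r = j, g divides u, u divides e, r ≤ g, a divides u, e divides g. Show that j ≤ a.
u divides e and e divides g, thus u divides g. g divides u, so g = u. From u divides a and a divides u, u = a. From g = u, g = a. r = j and r ≤ g, hence j ≤ g. Because g = a, j ≤ a.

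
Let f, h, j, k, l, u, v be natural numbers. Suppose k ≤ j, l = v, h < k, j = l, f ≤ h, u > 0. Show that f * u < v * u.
j = l and l = v, therefore j = v. h < k and k ≤ j, hence h < j. j = v, so h < v. Since f ≤ h, f < v. From u > 0, f * u < v * u.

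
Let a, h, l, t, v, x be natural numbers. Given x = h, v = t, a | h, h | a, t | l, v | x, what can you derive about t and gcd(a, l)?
t | gcd(a, l)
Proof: Because h | a and a | h, h = a. x = h, so x = a. v = t and v | x, thus t | x. x = a, so t | a. t | l, so t | gcd(a, l).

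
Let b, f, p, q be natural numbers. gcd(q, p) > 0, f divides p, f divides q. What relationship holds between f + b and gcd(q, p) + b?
f + b ≤ gcd(q, p) + b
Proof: Since f divides q and f divides p, f divides gcd(q, p). Because gcd(q, p) > 0, f ≤ gcd(q, p). Then f + b ≤ gcd(q, p) + b.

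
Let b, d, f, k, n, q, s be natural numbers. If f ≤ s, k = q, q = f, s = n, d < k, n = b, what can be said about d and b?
d < b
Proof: Because k = q and q = f, k = f. Since d < k, d < f. s = n and f ≤ s, therefore f ≤ n. n = b, so f ≤ b. d < f, so d < b.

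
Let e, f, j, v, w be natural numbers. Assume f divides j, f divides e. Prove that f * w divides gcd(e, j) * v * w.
f divides e and f divides j, so f divides gcd(e, j). Then f divides gcd(e, j) * v. Then f * w divides gcd(e, j) * v * w.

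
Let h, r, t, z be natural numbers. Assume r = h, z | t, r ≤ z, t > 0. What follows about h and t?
h ≤ t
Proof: z | t and t > 0, so z ≤ t. Since r ≤ z, r ≤ t. Since r = h, h ≤ t.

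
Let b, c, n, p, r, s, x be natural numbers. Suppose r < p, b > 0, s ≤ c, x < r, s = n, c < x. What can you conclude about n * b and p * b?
n * b < p * b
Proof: s = n and s ≤ c, thus n ≤ c. Because x < r and r < p, x < p. c < x, so c < p. n ≤ c, so n < p. Combined with b > 0, by multiplying by a positive, n * b < p * b.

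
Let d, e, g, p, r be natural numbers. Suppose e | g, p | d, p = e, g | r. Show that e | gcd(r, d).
From e | g and g | r, e | r. p = e and p | d, hence e | d. e | r, so e | gcd(r, d).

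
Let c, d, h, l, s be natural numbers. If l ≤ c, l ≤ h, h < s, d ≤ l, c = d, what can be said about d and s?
d < s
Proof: c = d and l ≤ c, thus l ≤ d. Since d ≤ l, l = d. l ≤ h, so d ≤ h. h < s, so d < s.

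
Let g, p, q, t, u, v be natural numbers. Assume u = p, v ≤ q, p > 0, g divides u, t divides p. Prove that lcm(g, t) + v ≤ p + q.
u = p and g divides u, so g divides p. Since t divides p, lcm(g, t) divides p. From p > 0, lcm(g, t) ≤ p. Since v ≤ q, lcm(g, t) + v ≤ p + q.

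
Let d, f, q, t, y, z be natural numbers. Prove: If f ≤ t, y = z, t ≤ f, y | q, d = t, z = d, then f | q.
y = z and z = d, hence y = d. d = t, so y = t. t ≤ f and f ≤ t, thus t = f. Since y = t, y = f. y | q, so f | q.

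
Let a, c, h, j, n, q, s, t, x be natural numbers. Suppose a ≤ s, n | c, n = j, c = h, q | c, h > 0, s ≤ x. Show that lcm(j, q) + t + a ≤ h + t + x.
n = j and n | c, therefore j | c. Since q | c, lcm(j, q) | c. c = h, so lcm(j, q) | h. Since h > 0, lcm(j, q) ≤ h. Then lcm(j, q) + t ≤ h + t. a ≤ s and s ≤ x, hence a ≤ x. lcm(j, q) + t ≤ h + t, so lcm(j, q) + t + a ≤ h + t + x.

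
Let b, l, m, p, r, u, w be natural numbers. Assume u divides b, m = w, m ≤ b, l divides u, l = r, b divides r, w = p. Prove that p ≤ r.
l = r and l divides u, so r divides u. Since u divides b, r divides b. b divides r, so b = r. m = w and w = p, therefore m = p. Because m ≤ b, p ≤ b. b = r, so p ≤ r.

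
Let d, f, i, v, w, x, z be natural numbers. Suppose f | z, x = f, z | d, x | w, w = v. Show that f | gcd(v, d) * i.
x = f and x | w, thus f | w. Since w = v, f | v. f | z and z | d, thus f | d. Since f | v, f | gcd(v, d). Then f | gcd(v, d) * i.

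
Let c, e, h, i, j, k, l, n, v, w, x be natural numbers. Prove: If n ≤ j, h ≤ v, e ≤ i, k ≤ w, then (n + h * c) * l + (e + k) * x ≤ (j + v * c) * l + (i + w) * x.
h ≤ v, therefore h * c ≤ v * c. Since n ≤ j, n + h * c ≤ j + v * c. Then (n + h * c) * l ≤ (j + v * c) * l. Since e ≤ i and k ≤ w, e + k ≤ i + w. Then (e + k) * x ≤ (i + w) * x. Since (n + h * c) * l ≤ (j + v * c) * l, (n + h * c) * l + (e + k) * x ≤ (j + v * c) * l + (i + w) * x.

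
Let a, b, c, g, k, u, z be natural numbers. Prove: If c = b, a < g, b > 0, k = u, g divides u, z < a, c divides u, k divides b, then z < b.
z < a and a < g, thus z < g. From k = u and k divides b, u divides b. Since c = b and c divides u, b divides u. Since u divides b, u = b. g divides u, so g divides b. b > 0, so g ≤ b. Since z < g, z < b.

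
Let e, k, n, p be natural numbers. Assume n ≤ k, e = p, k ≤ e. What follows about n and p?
n ≤ p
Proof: e = p and k ≤ e, so k ≤ p. Since n ≤ k, n ≤ p.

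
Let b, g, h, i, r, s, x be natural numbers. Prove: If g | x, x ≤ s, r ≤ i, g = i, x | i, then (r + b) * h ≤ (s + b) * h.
g = i and g | x, so i | x. Since x | i, x = i. Because x ≤ s, i ≤ s. Since r ≤ i, r ≤ s. Then r + b ≤ s + b. Then (r + b) * h ≤ (s + b) * h.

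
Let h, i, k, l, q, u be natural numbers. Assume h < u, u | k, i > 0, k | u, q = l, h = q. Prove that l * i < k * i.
From h = q and q = l, h = l. From u | k and k | u, u = k. Since h < u, h < k. Since h = l, l < k. Since i > 0, l * i < k * i.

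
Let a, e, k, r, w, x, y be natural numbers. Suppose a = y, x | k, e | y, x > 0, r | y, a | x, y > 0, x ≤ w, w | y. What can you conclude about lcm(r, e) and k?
lcm(r, e) | k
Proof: Since r | y and e | y, lcm(r, e) | y. w | y and y > 0, therefore w ≤ y. Since x ≤ w, x ≤ y. Because a | x and x > 0, a ≤ x. Because a = y, y ≤ x. Since x ≤ y, x = y. x | k, so y | k. Because lcm(r, e) | y, lcm(r, e) | k.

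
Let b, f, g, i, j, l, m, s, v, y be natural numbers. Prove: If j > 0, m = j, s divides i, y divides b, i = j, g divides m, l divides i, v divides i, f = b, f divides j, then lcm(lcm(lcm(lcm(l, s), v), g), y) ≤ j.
l divides i and s divides i, hence lcm(l, s) divides i. Since v divides i, lcm(lcm(l, s), v) divides i. Since i = j, lcm(lcm(l, s), v) divides j. m = j and g divides m, hence g divides j. Since lcm(lcm(l, s), v) divides j, lcm(lcm(lcm(l, s), v), g) divides j. f = b and f divides j, thus b divides j. Because y divides b, y divides j. lcm(lcm(lcm(l, s), v), g) divides j, so lcm(lcm(lcm(lcm(l, s), v), g), y) divides j. j > 0, so lcm(lcm(lcm(lcm(l, s), v), g), y) ≤ j.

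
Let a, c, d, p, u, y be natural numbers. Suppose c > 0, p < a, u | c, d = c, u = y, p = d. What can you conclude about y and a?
y < a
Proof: Since u | c and c > 0, u ≤ c. u = y, so y ≤ c. Because p = d and d = c, p = c. p < a, so c < a. From y ≤ c, y < a.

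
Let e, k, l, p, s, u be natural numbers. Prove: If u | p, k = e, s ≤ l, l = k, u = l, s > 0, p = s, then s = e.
Because u = l and u | p, l | p. Because p = s, l | s. Since s > 0, l ≤ s. s ≤ l, so s = l. Because l = k, s = k. k = e, so s = e.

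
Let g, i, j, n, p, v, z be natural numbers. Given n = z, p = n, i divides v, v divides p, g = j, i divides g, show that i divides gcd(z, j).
i divides v and v divides p, hence i divides p. Since p = n, i divides n. n = z, so i divides z. g = j and i divides g, thus i divides j. i divides z, so i divides gcd(z, j).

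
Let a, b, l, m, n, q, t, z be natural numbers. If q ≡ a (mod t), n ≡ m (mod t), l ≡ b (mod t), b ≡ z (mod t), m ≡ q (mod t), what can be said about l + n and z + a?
l + n ≡ z + a (mod t)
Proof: l ≡ b (mod t) and b ≡ z (mod t), thus l ≡ z (mod t). n ≡ m (mod t) and m ≡ q (mod t), therefore n ≡ q (mod t). Because q ≡ a (mod t), n ≡ a (mod t). Since l ≡ z (mod t), l + n ≡ z + a (mod t).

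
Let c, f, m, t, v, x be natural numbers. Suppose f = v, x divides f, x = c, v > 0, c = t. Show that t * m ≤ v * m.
Because x = c and x divides f, c divides f. f = v, so c divides v. Since v > 0, c ≤ v. c = t, so t ≤ v. By multiplying by a non-negative, t * m ≤ v * m.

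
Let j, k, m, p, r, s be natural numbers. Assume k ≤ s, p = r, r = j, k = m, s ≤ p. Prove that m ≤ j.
Because p = r and r = j, p = j. From k = m and k ≤ s, m ≤ s. s ≤ p, so m ≤ p. p = j, so m ≤ j.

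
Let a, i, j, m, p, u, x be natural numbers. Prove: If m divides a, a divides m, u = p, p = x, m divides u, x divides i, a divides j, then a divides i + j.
m divides a and a divides m, thus m = a. Since u = p and p = x, u = x. Since m divides u, m divides x. Since m = a, a divides x. x divides i, so a divides i. a divides j, so a divides i + j.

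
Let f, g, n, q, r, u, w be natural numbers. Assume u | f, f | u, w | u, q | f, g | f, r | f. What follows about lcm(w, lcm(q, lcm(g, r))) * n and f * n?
lcm(w, lcm(q, lcm(g, r))) * n | f * n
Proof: From u | f and f | u, u = f. Since w | u, w | f. g | f and r | f, thus lcm(g, r) | f. q | f, so lcm(q, lcm(g, r)) | f. w | f, so lcm(w, lcm(q, lcm(g, r))) | f. Then lcm(w, lcm(q, lcm(g, r))) * n | f * n.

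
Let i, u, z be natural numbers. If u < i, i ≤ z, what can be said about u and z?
u < z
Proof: u < i and i ≤ z. By transitivity, u < z.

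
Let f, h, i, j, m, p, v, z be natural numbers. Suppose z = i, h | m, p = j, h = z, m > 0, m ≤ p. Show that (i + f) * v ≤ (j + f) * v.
From h = z and h | m, z | m. Since m > 0, z ≤ m. Since z = i, i ≤ m. Since p = j and m ≤ p, m ≤ j. Since i ≤ m, i ≤ j. Then i + f ≤ j + f. Then (i + f) * v ≤ (j + f) * v.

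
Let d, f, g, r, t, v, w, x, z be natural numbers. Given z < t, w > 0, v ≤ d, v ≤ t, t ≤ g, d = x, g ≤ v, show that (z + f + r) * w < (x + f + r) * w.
t ≤ g and g ≤ v, therefore t ≤ v. v ≤ t, so t = v. Since z < t, z < v. v ≤ d, so z < d. d = x, so z < x. Then z + f < x + f. Then z + f + r < x + f + r. w > 0, so (z + f + r) * w < (x + f + r) * w.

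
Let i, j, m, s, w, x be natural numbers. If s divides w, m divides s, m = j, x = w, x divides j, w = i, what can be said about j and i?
j = i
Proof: m = j and m divides s, therefore j divides s. s divides w, so j divides w. x = w and x divides j, therefore w divides j. Since j divides w, j = w. w = i, so j = i.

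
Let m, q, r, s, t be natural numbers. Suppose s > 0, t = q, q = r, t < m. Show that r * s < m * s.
t = q and q = r, hence t = r. Since t < m, r < m. Combining with s > 0, by multiplying by a positive, r * s < m * s.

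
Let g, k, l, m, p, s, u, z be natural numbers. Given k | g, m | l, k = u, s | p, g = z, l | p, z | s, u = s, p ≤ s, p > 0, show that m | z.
Since k = u and u = s, k = s. g = z and k | g, therefore k | z. k = s, so s | z. Since z | s, s = z. s | p and p > 0, therefore s ≤ p. p ≤ s, so p = s. Since l | p, l | s. Since s = z, l | z. From m | l, m | z.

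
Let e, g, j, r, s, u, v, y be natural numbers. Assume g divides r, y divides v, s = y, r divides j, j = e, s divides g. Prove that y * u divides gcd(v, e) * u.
From s divides g and g divides r, s divides r. Since r divides j, s divides j. j = e, so s divides e. Because s = y, y divides e. Since y divides v, y divides gcd(v, e). Then y * u divides gcd(v, e) * u.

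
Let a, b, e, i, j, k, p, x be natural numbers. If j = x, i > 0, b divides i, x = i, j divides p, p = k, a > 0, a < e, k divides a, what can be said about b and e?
b < e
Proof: Because b divides i and i > 0, b ≤ i. j = x and x = i, thus j = i. Because p = k and j divides p, j divides k. Since j = i, i divides k. k divides a, so i divides a. Since a > 0, i ≤ a. Since b ≤ i, b ≤ a. Since a < e, b < e.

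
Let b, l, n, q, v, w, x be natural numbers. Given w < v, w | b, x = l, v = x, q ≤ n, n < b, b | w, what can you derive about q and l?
q < l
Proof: Since v = x and x = l, v = l. w | b and b | w, therefore w = b. w < v, so b < v. n < b, so n < v. Since v = l, n < l. q ≤ n, so q < l.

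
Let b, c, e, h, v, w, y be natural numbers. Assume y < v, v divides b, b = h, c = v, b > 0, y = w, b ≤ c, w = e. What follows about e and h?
e < h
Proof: Because v divides b and b > 0, v ≤ b. c = v and b ≤ c, hence b ≤ v. Since v ≤ b, v = b. Since b = h, v = h. y = w and w = e, therefore y = e. From y < v, e < v. Since v = h, e < h.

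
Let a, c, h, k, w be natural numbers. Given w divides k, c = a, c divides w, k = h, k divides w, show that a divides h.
From w divides k and k divides w, w = k. k = h, so w = h. c = a and c divides w, thus a divides w. w = h, so a divides h.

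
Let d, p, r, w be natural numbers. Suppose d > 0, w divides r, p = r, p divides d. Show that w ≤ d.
p = r and p divides d, therefore r divides d. w divides r, so w divides d. Since d > 0, w ≤ d.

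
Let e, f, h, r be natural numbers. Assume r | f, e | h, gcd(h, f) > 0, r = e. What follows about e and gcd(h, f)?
e ≤ gcd(h, f)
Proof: r = e and r | f, thus e | f. e | h, so e | gcd(h, f). gcd(h, f) > 0, so e ≤ gcd(h, f).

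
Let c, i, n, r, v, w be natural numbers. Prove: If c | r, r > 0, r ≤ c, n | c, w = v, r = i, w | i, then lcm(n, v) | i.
c | r and r > 0, therefore c ≤ r. Since r ≤ c, c = r. r = i, so c = i. n | c, so n | i. Because w = v and w | i, v | i. n | i, so lcm(n, v) | i.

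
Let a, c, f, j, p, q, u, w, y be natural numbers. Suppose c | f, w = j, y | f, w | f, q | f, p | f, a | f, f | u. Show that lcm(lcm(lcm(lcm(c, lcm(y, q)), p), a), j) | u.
From y | f and q | f, lcm(y, q) | f. Since c | f, lcm(c, lcm(y, q)) | f. Because p | f, lcm(lcm(c, lcm(y, q)), p) | f. a | f, so lcm(lcm(lcm(c, lcm(y, q)), p), a) | f. w = j and w | f, thus j | f. lcm(lcm(lcm(c, lcm(y, q)), p), a) | f, so lcm(lcm(lcm(lcm(c, lcm(y, q)), p), a), j) | f. f | u, so lcm(lcm(lcm(lcm(c, lcm(y, q)), p), a), j) | u.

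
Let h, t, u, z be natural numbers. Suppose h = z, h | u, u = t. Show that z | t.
Since u = t and h | u, h | t. From h = z, z | t.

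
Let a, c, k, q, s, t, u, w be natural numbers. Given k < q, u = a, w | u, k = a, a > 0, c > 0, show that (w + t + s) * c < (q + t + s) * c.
u = a and w | u, hence w | a. a > 0, so w ≤ a. k = a and k < q, therefore a < q. Since w ≤ a, w < q. Then w + t < q + t. Then w + t + s < q + t + s. c > 0, so (w + t + s) * c < (q + t + s) * c.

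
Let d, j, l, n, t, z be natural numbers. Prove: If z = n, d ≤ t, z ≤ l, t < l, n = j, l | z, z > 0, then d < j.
z = n and n = j, therefore z = j. l | z and z > 0, therefore l ≤ z. z ≤ l, so l = z. d ≤ t and t < l, thus d < l. l = z, so d < z. From z = j, d < j.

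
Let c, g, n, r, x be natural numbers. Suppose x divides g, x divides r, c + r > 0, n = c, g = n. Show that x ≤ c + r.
g = n and n = c, hence g = c. x divides g, so x divides c. x divides r, so x divides c + r. Since c + r > 0, x ≤ c + r.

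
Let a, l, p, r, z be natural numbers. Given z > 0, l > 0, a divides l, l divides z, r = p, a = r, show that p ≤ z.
Because a = r and r = p, a = p. a divides l, so p divides l. l > 0, so p ≤ l. Since l divides z and z > 0, l ≤ z. Since p ≤ l, p ≤ z.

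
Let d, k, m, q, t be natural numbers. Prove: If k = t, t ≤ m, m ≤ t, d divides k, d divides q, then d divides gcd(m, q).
From t ≤ m and m ≤ t, t = m. k = t, so k = m. d divides k, so d divides m. d divides q, so d divides gcd(m, q).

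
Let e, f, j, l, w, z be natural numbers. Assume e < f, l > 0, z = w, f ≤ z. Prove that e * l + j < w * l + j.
z = w and f ≤ z, so f ≤ w. Since e < f, e < w. From l > 0, e * l < w * l. Then e * l + j < w * l + j.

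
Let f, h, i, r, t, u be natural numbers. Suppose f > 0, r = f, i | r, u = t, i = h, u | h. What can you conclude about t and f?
t ≤ f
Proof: i = h and i | r, thus h | r. Since r = f, h | f. u | h, so u | f. Since u = t, t | f. From f > 0, t ≤ f.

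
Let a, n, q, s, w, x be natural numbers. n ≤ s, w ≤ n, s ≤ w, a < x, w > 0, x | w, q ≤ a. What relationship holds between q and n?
q < n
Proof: Because n ≤ s and s ≤ w, n ≤ w. w ≤ n, so w = n. x | w and w > 0, hence x ≤ w. From w = n, x ≤ n. a < x, so a < n. Since q ≤ a, q < n.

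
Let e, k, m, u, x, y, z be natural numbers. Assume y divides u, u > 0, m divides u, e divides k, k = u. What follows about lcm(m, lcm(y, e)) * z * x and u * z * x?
lcm(m, lcm(y, e)) * z * x ≤ u * z * x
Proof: From k = u and e divides k, e divides u. y divides u, so lcm(y, e) divides u. m divides u, so lcm(m, lcm(y, e)) divides u. Since u > 0, lcm(m, lcm(y, e)) ≤ u. By multiplying by a non-negative, lcm(m, lcm(y, e)) * z ≤ u * z. By multiplying by a non-negative, lcm(m, lcm(y, e)) * z * x ≤ u * z * x.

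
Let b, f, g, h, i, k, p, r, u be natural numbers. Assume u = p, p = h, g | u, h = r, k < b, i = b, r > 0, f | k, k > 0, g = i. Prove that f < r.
f | k and k > 0, therefore f ≤ k. k < b, so f < b. From u = p and p = h, u = h. g | u, so g | h. h = r, so g | r. g = i, so i | r. r > 0, so i ≤ r. i = b, so b ≤ r. Since f < b, f < r.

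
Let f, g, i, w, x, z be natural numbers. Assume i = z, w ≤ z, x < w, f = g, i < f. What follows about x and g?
x < g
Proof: x < w and w ≤ z, so x < z. From i = z and i < f, z < f. Because f = g, z < g. Since x < z, x < g.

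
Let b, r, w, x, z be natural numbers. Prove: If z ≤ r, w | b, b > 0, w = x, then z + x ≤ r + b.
w | b and b > 0, so w ≤ b. Since w = x, x ≤ b. From z ≤ r, z + x ≤ r + b.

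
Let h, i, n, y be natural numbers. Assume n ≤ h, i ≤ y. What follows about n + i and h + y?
n + i ≤ h + y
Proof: n ≤ h and i ≤ y. By adding inequalities, n + i ≤ h + y.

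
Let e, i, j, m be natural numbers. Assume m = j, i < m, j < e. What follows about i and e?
i < e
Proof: m = j and i < m, so i < j. j < e, so i < e.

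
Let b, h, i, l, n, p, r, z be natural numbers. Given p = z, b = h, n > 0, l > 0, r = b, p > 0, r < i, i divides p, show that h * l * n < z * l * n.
r = b and b = h, hence r = h. i divides p and p > 0, so i ≤ p. r < i, so r < p. r = h, so h < p. From p = z, h < z. Since l > 0, by multiplying by a positive, h * l < z * l. Since n > 0, by multiplying by a positive, h * l * n < z * l * n.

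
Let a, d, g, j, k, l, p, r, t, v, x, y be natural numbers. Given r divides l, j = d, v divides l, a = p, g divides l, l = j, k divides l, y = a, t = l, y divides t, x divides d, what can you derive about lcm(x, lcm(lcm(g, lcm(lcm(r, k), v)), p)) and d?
lcm(x, lcm(lcm(g, lcm(lcm(r, k), v)), p)) divides d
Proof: Since l = j and j = d, l = d. From r divides l and k divides l, lcm(r, k) divides l. v divides l, so lcm(lcm(r, k), v) divides l. g divides l, so lcm(g, lcm(lcm(r, k), v)) divides l. y = a and a = p, thus y = p. t = l and y divides t, hence y divides l. y = p, so p divides l. lcm(g, lcm(lcm(r, k), v)) divides l, so lcm(lcm(g, lcm(lcm(r, k), v)), p) divides l. Because l = d, lcm(lcm(g, lcm(lcm(r, k), v)), p) divides d. Since x divides d, lcm(x, lcm(lcm(g, lcm(lcm(r, k), v)), p)) divides d.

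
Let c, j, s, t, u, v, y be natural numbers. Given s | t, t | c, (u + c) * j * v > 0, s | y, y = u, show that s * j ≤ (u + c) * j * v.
y = u and s | y, thus s | u. s | t and t | c, therefore s | c. s | u, so s | u + c. Then s * j | (u + c) * j. Then s * j | (u + c) * j * v. (u + c) * j * v > 0, so s * j ≤ (u + c) * j * v.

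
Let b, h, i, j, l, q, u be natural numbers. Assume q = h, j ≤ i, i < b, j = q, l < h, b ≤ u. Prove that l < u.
j = q and q = h, so j = h. Since j ≤ i, h ≤ i. i < b and b ≤ u, thus i < u. Since h ≤ i, h < u. Because l < h, l < u.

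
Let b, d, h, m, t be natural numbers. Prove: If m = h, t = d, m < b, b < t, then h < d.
From m < b and b < t, m < t. Since t = d, m < d. m = h, so h < d.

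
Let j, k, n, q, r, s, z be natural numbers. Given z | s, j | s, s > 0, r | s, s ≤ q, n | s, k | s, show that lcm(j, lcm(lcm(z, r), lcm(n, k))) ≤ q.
z | s and r | s, thus lcm(z, r) | s. Since n | s and k | s, lcm(n, k) | s. lcm(z, r) | s, so lcm(lcm(z, r), lcm(n, k)) | s. j | s, so lcm(j, lcm(lcm(z, r), lcm(n, k))) | s. From s > 0, lcm(j, lcm(lcm(z, r), lcm(n, k))) ≤ s. From s ≤ q, lcm(j, lcm(lcm(z, r), lcm(n, k))) ≤ q.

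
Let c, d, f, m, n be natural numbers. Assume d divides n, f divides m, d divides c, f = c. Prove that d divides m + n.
Because f = c and f divides m, c divides m. d divides c, so d divides m. d divides n, so d divides m + n.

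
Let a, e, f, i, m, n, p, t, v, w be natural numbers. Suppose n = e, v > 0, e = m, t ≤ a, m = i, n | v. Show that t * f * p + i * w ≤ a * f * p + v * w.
Since t ≤ a, t * f ≤ a * f. Then t * f * p ≤ a * f * p. Since e = m and m = i, e = i. Since n = e and n | v, e | v. e = i, so i | v. Since v > 0, i ≤ v. Then i * w ≤ v * w. t * f * p ≤ a * f * p, so t * f * p + i * w ≤ a * f * p + v * w.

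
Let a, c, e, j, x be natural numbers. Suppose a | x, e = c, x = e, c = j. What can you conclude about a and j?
a | j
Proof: x = e and e = c, so x = c. c = j, so x = j. Since a | x, a | j.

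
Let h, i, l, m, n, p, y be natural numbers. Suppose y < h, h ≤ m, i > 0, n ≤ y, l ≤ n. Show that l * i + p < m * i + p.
Because l ≤ n and n ≤ y, l ≤ y. y < h and h ≤ m, therefore y < m. Since l ≤ y, l < m. Since i > 0, by multiplying by a positive, l * i < m * i. Then l * i + p < m * i + p.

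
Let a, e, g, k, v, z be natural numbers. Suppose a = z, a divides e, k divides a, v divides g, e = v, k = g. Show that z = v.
Because k = g and k divides a, g divides a. v divides g, so v divides a. e = v and a divides e, therefore a divides v. Since v divides a, v = a. Since a = z, v = z. Then z = v.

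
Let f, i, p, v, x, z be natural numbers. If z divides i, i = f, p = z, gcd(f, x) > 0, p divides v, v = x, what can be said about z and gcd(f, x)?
z ≤ gcd(f, x)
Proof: Because i = f and z divides i, z divides f. From p = z and p divides v, z divides v. v = x, so z divides x. Since z divides f, z divides gcd(f, x). gcd(f, x) > 0, so z ≤ gcd(f, x).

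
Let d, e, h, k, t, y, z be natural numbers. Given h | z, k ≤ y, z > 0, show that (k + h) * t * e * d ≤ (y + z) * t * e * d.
Since h | z and z > 0, h ≤ z. k ≤ y, so k + h ≤ y + z. Then (k + h) * t ≤ (y + z) * t. Then (k + h) * t * e ≤ (y + z) * t * e. Then (k + h) * t * e * d ≤ (y + z) * t * e * d.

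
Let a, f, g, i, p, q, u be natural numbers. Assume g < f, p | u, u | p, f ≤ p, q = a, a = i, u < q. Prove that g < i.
p | u and u | p, thus p = u. Since f ≤ p, f ≤ u. q = a and a = i, so q = i. Since u < q, u < i. From f ≤ u, f < i. From g < f, g < i.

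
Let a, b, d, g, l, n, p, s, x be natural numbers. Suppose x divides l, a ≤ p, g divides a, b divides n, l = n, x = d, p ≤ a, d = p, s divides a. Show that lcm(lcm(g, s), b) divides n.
Because g divides a and s divides a, lcm(g, s) divides a. Because p ≤ a and a ≤ p, p = a. x = d and d = p, so x = p. Since x divides l, p divides l. Since l = n, p divides n. p = a, so a divides n. lcm(g, s) divides a, so lcm(g, s) divides n. Because b divides n, lcm(lcm(g, s), b) divides n.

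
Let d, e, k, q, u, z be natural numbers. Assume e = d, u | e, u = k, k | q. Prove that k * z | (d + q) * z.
u = k and u | e, hence k | e. Since e = d, k | d. Since k | q, k | d + q. Then k * z | (d + q) * z.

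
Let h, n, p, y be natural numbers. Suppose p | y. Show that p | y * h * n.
p | y, hence p | y * h. Then p | y * h * n.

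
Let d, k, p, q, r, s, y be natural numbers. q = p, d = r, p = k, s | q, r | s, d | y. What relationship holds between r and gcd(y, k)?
r | gcd(y, k)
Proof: Since d = r and d | y, r | y. q = p and p = k, hence q = k. Since s | q, s | k. Since r | s, r | k. Since r | y, r | gcd(y, k).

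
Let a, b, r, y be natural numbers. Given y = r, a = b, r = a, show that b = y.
Because y = r and r = a, y = a. a = b, so y = b. Then b = y.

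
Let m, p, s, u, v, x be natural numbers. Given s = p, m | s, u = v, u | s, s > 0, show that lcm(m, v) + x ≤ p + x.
From u = v and u | s, v | s. Since m | s, lcm(m, v) | s. Since s > 0, lcm(m, v) ≤ s. Since s = p, lcm(m, v) ≤ p. Then lcm(m, v) + x ≤ p + x.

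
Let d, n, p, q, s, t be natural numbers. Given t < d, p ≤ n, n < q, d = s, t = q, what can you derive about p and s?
p < s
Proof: p ≤ n and n < q, therefore p < q. From t = q and t < d, q < d. Since p < q, p < d. Since d = s, p < s.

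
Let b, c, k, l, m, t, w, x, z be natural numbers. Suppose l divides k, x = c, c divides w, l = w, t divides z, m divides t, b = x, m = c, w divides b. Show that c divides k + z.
Since b = x and w divides b, w divides x. x = c, so w divides c. c divides w, so w = c. l = w, so l = c. Since l divides k, c divides k. m = c and m divides t, thus c divides t. t divides z, so c divides z. Since c divides k, c divides k + z.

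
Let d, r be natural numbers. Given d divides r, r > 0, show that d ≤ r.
d divides r and r > 0. By divisors are at most what they divide, d ≤ r.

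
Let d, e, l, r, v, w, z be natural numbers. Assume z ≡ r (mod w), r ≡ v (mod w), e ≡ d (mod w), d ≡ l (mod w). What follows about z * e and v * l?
z * e ≡ v * l (mod w)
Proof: From z ≡ r (mod w) and r ≡ v (mod w), z ≡ v (mod w). e ≡ d (mod w) and d ≡ l (mod w), thus e ≡ l (mod w). Since z ≡ v (mod w), z * e ≡ v * l (mod w).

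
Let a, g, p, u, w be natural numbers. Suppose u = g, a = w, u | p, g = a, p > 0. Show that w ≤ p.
u = g and g = a, hence u = a. Since a = w, u = w. u | p and p > 0, thus u ≤ p. u = w, so w ≤ p.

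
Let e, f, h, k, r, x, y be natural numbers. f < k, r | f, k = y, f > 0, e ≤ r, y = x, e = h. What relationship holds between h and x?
h < x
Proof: From e = h and e ≤ r, h ≤ r. r | f and f > 0, so r ≤ f. From h ≤ r, h ≤ f. Because k = y and f < k, f < y. y = x, so f < x. Since h ≤ f, h < x.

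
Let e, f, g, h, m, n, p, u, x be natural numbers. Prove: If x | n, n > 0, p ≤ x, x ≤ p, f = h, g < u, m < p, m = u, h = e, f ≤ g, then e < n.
f = h and h = e, hence f = e. From f ≤ g and g < u, f < u. m = u and m < p, therefore u < p. Since f < u, f < p. x ≤ p and p ≤ x, so x = p. Because x | n and n > 0, x ≤ n. x = p, so p ≤ n. Because f < p, f < n. f = e, so e < n.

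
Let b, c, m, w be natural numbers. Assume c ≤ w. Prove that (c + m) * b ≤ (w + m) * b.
From c ≤ w, c + m ≤ w + m. Then (c + m) * b ≤ (w + m) * b.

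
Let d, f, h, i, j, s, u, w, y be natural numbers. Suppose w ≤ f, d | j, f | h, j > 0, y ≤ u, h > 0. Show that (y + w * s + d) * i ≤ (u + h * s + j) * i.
f | h and h > 0, thus f ≤ h. Since w ≤ f, w ≤ h. Then w * s ≤ h * s. From d | j and j > 0, d ≤ j. Since w * s ≤ h * s, w * s + d ≤ h * s + j. y ≤ u, so y + w * s + d ≤ u + h * s + j. Then (y + w * s + d) * i ≤ (u + h * s + j) * i.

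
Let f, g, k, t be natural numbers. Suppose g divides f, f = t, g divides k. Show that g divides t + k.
f = t and g divides f, hence g divides t. g divides k, so g divides t + k.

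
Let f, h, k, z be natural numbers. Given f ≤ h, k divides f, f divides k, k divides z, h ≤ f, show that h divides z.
k divides f and f divides k, thus k = f. From f ≤ h and h ≤ f, f = h. k = f, so k = h. From k divides z, h divides z.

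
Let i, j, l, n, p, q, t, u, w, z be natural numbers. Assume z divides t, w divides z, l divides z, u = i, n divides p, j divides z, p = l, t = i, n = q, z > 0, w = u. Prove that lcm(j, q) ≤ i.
t = i and z divides t, thus z divides i. w = u and w divides z, therefore u divides z. u = i, so i divides z. Since z divides i, z = i. p = l and n divides p, hence n divides l. Since n = q, q divides l. l divides z, so q divides z. Since j divides z, lcm(j, q) divides z. z > 0, so lcm(j, q) ≤ z. Since z = i, lcm(j, q) ≤ i.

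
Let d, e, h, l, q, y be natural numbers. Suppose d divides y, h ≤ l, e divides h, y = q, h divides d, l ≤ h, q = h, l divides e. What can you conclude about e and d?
e = d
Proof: Because y = q and d divides y, d divides q. q = h, so d divides h. From h divides d, d = h. l ≤ h and h ≤ l, therefore l = h. Since l divides e, h divides e. Since e divides h, h = e. Because d = h, d = e. Then e = d.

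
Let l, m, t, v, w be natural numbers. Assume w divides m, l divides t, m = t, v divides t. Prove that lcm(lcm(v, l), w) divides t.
Since v divides t and l divides t, lcm(v, l) divides t. m = t and w divides m, so w divides t. Since lcm(v, l) divides t, lcm(lcm(v, l), w) divides t.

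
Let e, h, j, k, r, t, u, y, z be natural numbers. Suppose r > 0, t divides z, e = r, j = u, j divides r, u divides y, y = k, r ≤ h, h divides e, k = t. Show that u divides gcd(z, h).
y = k and k = t, therefore y = t. Since u divides y, u divides t. Since t divides z, u divides z. e = r and h divides e, hence h divides r. r > 0, so h ≤ r. Since r ≤ h, r = h. Since j divides r, j divides h. Since j = u, u divides h. Because u divides z, u divides gcd(z, h).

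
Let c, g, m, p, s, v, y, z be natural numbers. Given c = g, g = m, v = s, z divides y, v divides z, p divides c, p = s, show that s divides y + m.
v divides z and z divides y, therefore v divides y. Since v = s, s divides y. From c = g and g = m, c = m. From p = s and p divides c, s divides c. c = m, so s divides m. s divides y, so s divides y + m.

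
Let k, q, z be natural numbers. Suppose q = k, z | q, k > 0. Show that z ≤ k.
q = k and z | q, hence z | k. Because k > 0, z ≤ k.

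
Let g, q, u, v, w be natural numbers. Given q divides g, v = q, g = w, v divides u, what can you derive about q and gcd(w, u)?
q divides gcd(w, u)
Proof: Since g = w and q divides g, q divides w. Since v = q and v divides u, q divides u. Since q divides w, q divides gcd(w, u).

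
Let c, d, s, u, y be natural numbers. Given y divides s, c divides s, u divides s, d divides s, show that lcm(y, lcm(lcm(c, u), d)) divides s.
c divides s and u divides s, hence lcm(c, u) divides s. Since d divides s, lcm(lcm(c, u), d) divides s. y divides s, so lcm(y, lcm(lcm(c, u), d)) divides s.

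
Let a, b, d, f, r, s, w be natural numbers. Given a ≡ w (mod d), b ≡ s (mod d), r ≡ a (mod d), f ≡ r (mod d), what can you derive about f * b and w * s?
f * b ≡ w * s (mod d)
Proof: f ≡ r (mod d) and r ≡ a (mod d), therefore f ≡ a (mod d). Since a ≡ w (mod d), f ≡ w (mod d). Combined with b ≡ s (mod d), by multiplying congruences, f * b ≡ w * s (mod d).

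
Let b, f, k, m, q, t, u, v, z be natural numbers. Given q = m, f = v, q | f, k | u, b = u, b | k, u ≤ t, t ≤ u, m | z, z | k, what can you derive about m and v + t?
m | v + t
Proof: f = v and q | f, hence q | v. Since q = m, m | v. Because b = u and b | k, u | k. Since k | u, k = u. Because u ≤ t and t ≤ u, u = t. Since k = u, k = t. m | z and z | k, so m | k. k = t, so m | t. m | v, so m | v + t.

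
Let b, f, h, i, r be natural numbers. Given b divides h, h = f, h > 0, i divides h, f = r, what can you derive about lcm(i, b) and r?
lcm(i, b) ≤ r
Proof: Since h = f and f = r, h = r. i divides h and b divides h, so lcm(i, b) divides h. Since h > 0, lcm(i, b) ≤ h. h = r, so lcm(i, b) ≤ r.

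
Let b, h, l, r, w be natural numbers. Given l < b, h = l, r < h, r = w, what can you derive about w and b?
w < b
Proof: h = l and r < h, hence r < l. Since r = w, w < l. l < b, so w < b.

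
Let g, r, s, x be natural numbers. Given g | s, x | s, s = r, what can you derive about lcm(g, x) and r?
lcm(g, x) | r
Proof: g | s and x | s, therefore lcm(g, x) | s. s = r, so lcm(g, x) | r.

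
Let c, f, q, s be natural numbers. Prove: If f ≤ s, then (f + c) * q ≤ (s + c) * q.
f ≤ s, hence f + c ≤ s + c. By multiplying by a non-negative, (f + c) * q ≤ (s + c) * q.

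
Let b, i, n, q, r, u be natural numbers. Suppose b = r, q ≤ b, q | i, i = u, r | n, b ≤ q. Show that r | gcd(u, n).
From q ≤ b and b ≤ q, q = b. Because b = r, q = r. i = u and q | i, therefore q | u. From q = r, r | u. r | n, so r | gcd(u, n).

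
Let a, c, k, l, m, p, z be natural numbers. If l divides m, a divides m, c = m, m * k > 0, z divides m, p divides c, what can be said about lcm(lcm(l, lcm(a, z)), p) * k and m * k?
lcm(lcm(l, lcm(a, z)), p) * k ≤ m * k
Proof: From a divides m and z divides m, lcm(a, z) divides m. From l divides m, lcm(l, lcm(a, z)) divides m. c = m and p divides c, hence p divides m. lcm(l, lcm(a, z)) divides m, so lcm(lcm(l, lcm(a, z)), p) divides m. Then lcm(lcm(l, lcm(a, z)), p) * k divides m * k. Because m * k > 0, lcm(lcm(l, lcm(a, z)), p) * k ≤ m * k.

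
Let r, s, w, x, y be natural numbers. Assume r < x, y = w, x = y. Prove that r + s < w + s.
x = y and y = w, thus x = w. Because r < x, r < w. Then r + s < w + s.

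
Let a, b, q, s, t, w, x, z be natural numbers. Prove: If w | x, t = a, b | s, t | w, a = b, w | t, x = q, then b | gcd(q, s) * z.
Since w | t and t | w, w = t. t = a, so w = a. a = b, so w = b. x = q and w | x, therefore w | q. Since w = b, b | q. From b | s, b | gcd(q, s). Then b | gcd(q, s) * z.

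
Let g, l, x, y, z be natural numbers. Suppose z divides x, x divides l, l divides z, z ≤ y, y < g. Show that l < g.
Since z divides x and x divides l, z divides l. Since l divides z, z = l. From z ≤ y and y < g, z < g. Because z = l, l < g.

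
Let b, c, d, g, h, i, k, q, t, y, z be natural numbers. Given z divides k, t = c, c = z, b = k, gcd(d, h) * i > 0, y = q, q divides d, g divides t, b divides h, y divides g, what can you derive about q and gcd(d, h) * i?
q ≤ gcd(d, h) * i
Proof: y divides g and g divides t, thus y divides t. t = c, so y divides c. Because c = z, y divides z. b = k and b divides h, hence k divides h. z divides k, so z divides h. Because y divides z, y divides h. From y = q, q divides h. q divides d, so q divides gcd(d, h). Then q divides gcd(d, h) * i. Since gcd(d, h) * i > 0, q ≤ gcd(d, h) * i.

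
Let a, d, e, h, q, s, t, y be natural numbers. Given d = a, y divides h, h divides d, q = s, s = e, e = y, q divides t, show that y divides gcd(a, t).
y divides h and h divides d, thus y divides d. d = a, so y divides a. From q = s and s = e, q = e. Since e = y, q = y. q divides t, so y divides t. Since y divides a, y divides gcd(a, t).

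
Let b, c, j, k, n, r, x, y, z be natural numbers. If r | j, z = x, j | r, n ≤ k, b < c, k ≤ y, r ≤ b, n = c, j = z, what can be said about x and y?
x < y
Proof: j = z and z = x, thus j = x. r | j and j | r, therefore r = j. r ≤ b and b < c, so r < c. Since r = j, j < c. Since j = x, x < c. n ≤ k and k ≤ y, so n ≤ y. n = c, so c ≤ y. x < c, so x < y.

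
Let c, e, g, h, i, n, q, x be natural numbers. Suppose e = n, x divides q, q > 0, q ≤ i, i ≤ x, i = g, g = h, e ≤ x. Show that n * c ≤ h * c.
x divides q and q > 0, hence x ≤ q. Since q ≤ i, x ≤ i. Since i ≤ x, x = i. Since i = g, x = g. Since g = h, x = h. Since e ≤ x, e ≤ h. Since e = n, n ≤ h. By multiplying by a non-negative, n * c ≤ h * c.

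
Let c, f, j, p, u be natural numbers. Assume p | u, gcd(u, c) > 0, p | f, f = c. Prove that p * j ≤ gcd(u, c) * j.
f = c and p | f, therefore p | c. p | u, so p | gcd(u, c). gcd(u, c) > 0, so p ≤ gcd(u, c). Then p * j ≤ gcd(u, c) * j.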